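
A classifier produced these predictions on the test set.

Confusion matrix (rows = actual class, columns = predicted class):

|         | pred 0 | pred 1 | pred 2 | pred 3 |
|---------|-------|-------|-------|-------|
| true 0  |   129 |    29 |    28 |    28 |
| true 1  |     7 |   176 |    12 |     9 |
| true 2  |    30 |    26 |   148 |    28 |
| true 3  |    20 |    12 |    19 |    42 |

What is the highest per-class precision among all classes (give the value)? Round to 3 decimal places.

Per-class precision (TP/(TP+FP)):
  0: TP=129, FP=7+30+20=57 → 129/186 = 0.6935
  1: TP=176, FP=29+26+12=67 → 176/243 = 0.7243
  2: TP=148, FP=28+12+19=59 → 148/207 = 0.7150
  3: TP=42, FP=28+9+28=65 → 42/107 = 0.3925
Highest is class '1' with precision = 0.724.

0.724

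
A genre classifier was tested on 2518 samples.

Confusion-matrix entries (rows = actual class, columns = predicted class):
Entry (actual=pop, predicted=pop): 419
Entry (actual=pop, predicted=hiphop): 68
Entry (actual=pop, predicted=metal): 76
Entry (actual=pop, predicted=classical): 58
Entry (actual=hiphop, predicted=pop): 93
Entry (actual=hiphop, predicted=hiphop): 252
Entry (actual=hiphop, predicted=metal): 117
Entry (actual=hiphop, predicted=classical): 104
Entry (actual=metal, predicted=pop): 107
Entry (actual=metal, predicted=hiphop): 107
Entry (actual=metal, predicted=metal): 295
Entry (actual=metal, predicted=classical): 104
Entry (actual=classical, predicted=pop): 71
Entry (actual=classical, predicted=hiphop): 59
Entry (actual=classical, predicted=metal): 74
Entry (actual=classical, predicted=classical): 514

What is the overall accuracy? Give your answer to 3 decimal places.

Accuracy = trace / total = (419+252+295+514=1480) / 2518 = 1480/2518 = 0.588

0.588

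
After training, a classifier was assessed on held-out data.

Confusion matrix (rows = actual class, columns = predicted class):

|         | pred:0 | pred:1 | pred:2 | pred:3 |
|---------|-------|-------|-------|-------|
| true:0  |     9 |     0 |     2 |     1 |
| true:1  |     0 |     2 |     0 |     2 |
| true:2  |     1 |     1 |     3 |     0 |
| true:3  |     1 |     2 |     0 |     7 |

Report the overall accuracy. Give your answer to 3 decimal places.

0.677

Accuracy = trace / total = (9+2+3+7=21) / 31 = 21/31 = 0.677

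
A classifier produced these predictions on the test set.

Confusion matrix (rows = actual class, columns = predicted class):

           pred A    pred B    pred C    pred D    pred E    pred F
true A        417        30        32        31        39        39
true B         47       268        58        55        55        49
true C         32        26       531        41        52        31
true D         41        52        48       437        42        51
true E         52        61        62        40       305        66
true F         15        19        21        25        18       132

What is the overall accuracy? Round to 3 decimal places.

Accuracy = trace / total = (417+268+531+437+305+132=2090) / 3320 = 2090/3320 = 0.630

0.630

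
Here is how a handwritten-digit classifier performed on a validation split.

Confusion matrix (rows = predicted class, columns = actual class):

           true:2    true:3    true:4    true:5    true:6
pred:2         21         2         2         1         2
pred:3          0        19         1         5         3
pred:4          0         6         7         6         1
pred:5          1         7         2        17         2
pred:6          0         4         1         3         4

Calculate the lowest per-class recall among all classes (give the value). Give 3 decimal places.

Per-class recall (TP/(TP+FN)):
  2: TP=21, FN=0+0+1+0=1 → 21/22 = 0.9545
  3: TP=19, FN=2+6+7+4=19 → 19/38 = 0.5000
  4: TP=7, FN=2+1+2+1=6 → 7/13 = 0.5385
  5: TP=17, FN=1+5+6+3=15 → 17/32 = 0.5313
  6: TP=4, FN=2+3+1+2=8 → 4/12 = 0.3333
Lowest is class '6' with recall = 0.333.

0.333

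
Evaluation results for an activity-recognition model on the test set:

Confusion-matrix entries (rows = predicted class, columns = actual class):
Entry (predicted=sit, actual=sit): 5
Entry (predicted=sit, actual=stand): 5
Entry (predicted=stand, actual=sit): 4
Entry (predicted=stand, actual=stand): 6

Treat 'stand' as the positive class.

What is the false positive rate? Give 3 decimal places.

FPR = FP/(FP+TN) = 4/(4+5) = 0.444

0.444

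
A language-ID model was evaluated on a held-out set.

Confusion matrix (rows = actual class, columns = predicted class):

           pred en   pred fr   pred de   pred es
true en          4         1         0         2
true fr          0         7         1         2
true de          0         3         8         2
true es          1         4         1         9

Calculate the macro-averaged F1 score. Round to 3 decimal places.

Per-class F1 score (2·TP/(2·TP+FP+FN)):
  en: TP=4, FP=0+0+1=1, FN=1+0+2=3 → 8/12 = 0.6667
  fr: TP=7, FP=1+3+4=8, FN=0+1+2=3 → 14/25 = 0.5600
  de: TP=8, FP=0+1+1=2, FN=0+3+2=5 → 16/23 = 0.6957
  es: TP=9, FP=2+2+2=6, FN=1+4+1=6 → 18/30 = 0.6000
Macro-F1 score = mean = (0.6667 + 0.5600 + 0.6957 + 0.6000) / 4 = 0.631

0.631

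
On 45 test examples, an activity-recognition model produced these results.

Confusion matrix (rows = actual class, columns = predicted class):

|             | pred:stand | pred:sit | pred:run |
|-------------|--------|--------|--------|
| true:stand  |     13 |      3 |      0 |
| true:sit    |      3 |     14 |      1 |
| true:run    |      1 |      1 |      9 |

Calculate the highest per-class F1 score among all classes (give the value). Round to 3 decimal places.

0.857

Per-class F1 score (2·TP/(2·TP+FP+FN)):
  stand: TP=13, FP=3+1=4, FN=3+0=3 → 26/33 = 0.7879
  sit: TP=14, FP=3+1=4, FN=3+1=4 → 28/36 = 0.7778
  run: TP=9, FP=0+1=1, FN=1+1=2 → 18/21 = 0.8571
Highest is class 'run' with F1 score = 0.857.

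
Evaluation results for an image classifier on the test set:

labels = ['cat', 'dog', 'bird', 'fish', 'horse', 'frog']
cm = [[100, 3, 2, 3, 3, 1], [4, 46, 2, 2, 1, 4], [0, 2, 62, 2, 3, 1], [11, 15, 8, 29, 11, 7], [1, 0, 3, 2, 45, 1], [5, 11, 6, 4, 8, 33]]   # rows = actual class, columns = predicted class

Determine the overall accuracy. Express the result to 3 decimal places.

Accuracy = trace / total = (100+46+62+29+45+33=315) / 441 = 315/441 = 0.714

0.714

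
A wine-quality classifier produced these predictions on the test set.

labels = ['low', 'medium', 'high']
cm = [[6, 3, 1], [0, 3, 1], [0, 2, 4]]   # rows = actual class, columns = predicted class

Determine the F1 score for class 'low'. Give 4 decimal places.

Treat 'low' as positive and all other classes as negative.
F1 score = 2·TP/(2·TP+FP+FN).
low: TP=6, FP=0+0=0, FN=3+1=4 → 12/16 = 0.75000

0.7500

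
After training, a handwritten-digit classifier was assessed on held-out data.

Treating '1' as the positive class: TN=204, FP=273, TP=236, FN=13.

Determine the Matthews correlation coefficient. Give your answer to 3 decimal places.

MCC = (TP·TN − FP·FN) / √((TP+FP)(TP+FN)(TN+FP)(TN+FN))
Numerator = 236·204 − 273·13 = 44595
Denominator = √(509·249·477·217) = √13118834169 = 114537.4793
MCC = 44595 / 114537.4793 = 0.389

0.389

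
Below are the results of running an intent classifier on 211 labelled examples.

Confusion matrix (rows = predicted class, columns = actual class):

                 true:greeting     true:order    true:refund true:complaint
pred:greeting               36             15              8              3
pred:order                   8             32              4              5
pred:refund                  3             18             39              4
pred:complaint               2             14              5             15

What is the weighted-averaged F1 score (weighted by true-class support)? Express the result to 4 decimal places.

Per-class F1 score (2·TP/(2·TP+FP+FN)):
  greeting: TP=36, FP=15+8+3=26, FN=8+3+2=13 → 72/111 = 0.64865
  order: TP=32, FP=8+4+5=17, FN=15+18+14=47 → 64/128 = 0.50000
  refund: TP=39, FP=3+18+4=25, FN=8+4+5=17 → 78/120 = 0.65000
  complaint: TP=15, FP=2+14+5=21, FN=3+5+4=12 → 30/63 = 0.47619
Weighted-F1 score = Σ (supportᵢ/N)·F1 scoreᵢ with N=211: (49/211)·0.64865 + (79/211)·0.50000 + (56/211)·0.65000 + (27/211)·0.47619 = 0.5713

0.5713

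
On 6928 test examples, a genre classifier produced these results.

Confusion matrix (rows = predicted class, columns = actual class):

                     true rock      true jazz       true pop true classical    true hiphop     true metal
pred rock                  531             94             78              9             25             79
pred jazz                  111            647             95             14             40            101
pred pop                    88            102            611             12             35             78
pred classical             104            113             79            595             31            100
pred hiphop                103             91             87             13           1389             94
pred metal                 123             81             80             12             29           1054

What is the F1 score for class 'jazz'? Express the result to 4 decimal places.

Take TP from the diagonal, FP from the rest of the 'jazz' prediction marginal, FN from the rest of the 'jazz' actual marginal.
F1 score = 2·TP/(2·TP+FP+FN).
jazz: TP=647, FP=111+95+14+40+101=361, FN=94+102+113+91+81=481 → 1294/2136 = 0.60581

0.6058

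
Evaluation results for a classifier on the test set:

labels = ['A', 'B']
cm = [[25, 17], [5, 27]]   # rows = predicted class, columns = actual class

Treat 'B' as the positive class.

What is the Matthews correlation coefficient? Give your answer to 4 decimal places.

0.4430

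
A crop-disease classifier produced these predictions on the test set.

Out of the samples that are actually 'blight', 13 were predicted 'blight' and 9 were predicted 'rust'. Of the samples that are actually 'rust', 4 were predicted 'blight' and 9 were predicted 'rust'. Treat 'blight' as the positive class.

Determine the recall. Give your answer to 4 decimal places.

Recall = TP/(TP+FN) = 13/(13+9) = 13/22 = 0.5909

0.5909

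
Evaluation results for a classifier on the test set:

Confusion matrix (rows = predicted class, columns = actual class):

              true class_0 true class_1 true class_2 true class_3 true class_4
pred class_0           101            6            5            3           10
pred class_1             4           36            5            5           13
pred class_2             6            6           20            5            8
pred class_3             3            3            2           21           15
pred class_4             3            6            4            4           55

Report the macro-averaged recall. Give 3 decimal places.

Per-class recall (TP/(TP+FN)):
  class_0: TP=101, FN=4+6+3+3=16 → 101/117 = 0.8632
  class_1: TP=36, FN=6+6+3+6=21 → 36/57 = 0.6316
  class_2: TP=20, FN=5+5+2+4=16 → 20/36 = 0.5556
  class_3: TP=21, FN=3+5+5+4=17 → 21/38 = 0.5526
  class_4: TP=55, FN=10+13+8+15=46 → 55/101 = 0.5446
Macro-recall = mean = (0.8632 + 0.6316 + 0.5556 + 0.5526 + 0.5446) / 5 = 0.630

0.630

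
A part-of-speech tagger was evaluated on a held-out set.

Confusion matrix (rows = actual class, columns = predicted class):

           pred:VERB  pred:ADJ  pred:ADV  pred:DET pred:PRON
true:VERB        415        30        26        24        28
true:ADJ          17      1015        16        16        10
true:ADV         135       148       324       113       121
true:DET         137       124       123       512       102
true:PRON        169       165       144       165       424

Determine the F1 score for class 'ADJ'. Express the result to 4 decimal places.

0.7942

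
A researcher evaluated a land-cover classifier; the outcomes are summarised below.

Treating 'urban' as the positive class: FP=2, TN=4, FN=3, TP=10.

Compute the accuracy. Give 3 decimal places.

0.737

Accuracy = (TP+TN)/N = (10+4)/19 = 0.737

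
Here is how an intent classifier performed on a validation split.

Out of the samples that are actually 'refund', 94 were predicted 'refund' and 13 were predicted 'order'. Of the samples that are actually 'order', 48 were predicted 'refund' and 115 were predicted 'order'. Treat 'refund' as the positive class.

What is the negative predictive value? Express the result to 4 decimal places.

NPV = TN/(TN+FN) = 115/(115+13) = 0.8984

0.8984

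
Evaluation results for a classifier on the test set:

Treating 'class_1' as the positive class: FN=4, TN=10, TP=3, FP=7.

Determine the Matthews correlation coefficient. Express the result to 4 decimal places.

0.0155

MCC = (TP·TN − FP·FN) / √((TP+FP)(TP+FN)(TN+FP)(TN+FN))
Numerator = 3·10 − 7·4 = 2
Denominator = √(10·7·17·14) = √16660 = 129.0736
MCC = 2 / 129.0736 = 0.0155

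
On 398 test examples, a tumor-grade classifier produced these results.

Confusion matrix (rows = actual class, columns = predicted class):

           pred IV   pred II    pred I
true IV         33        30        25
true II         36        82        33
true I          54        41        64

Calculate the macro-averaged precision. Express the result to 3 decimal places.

Per-class precision (TP/(TP+FP)):
  IV: TP=33, FP=36+54=90 → 33/123 = 0.2683
  II: TP=82, FP=30+41=71 → 82/153 = 0.5359
  I: TP=64, FP=25+33=58 → 64/122 = 0.5246
Macro-precision = mean = (0.2683 + 0.5359 + 0.5246) / 3 = 0.443

0.443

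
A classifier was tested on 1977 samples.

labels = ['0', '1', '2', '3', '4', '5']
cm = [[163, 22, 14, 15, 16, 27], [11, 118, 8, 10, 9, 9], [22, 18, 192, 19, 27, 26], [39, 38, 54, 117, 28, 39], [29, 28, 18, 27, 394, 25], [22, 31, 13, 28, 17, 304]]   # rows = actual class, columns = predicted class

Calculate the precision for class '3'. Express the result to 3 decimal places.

Treat '3' as positive and all other classes as negative.
precision = TP/(TP+FP).
3: TP=117, FP=15+10+19+27+28=99 → 117/216 = 0.5417

0.542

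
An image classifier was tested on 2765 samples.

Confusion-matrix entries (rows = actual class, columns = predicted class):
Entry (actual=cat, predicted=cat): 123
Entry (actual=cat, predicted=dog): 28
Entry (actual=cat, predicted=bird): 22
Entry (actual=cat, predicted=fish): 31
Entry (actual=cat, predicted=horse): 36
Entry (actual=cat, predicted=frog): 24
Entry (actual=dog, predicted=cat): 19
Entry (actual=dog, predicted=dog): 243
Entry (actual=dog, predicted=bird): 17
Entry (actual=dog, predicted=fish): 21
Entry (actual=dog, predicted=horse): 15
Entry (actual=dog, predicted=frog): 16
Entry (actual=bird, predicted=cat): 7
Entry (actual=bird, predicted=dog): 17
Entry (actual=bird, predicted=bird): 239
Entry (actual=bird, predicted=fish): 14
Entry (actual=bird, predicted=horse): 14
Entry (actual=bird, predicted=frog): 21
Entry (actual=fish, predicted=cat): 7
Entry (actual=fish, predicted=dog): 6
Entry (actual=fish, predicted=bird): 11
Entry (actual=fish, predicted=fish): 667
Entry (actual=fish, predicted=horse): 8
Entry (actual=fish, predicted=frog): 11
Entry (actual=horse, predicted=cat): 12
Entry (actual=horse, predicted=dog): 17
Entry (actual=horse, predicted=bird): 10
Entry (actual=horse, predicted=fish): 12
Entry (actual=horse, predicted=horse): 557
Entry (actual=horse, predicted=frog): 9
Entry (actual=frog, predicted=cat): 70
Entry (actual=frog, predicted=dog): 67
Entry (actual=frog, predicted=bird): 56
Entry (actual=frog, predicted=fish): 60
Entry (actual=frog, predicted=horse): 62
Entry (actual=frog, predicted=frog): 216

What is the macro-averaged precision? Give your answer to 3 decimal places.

0.699

Per-class precision (TP/(TP+FP)):
  cat: TP=123, FP=19+7+7+12+70=115 → 123/238 = 0.5168
  dog: TP=243, FP=28+17+6+17+67=135 → 243/378 = 0.6429
  bird: TP=239, FP=22+17+11+10+56=116 → 239/355 = 0.6732
  fish: TP=667, FP=31+21+14+12+60=138 → 667/805 = 0.8286
  horse: TP=557, FP=36+15+14+8+62=135 → 557/692 = 0.8049
  frog: TP=216, FP=24+16+21+11+9=81 → 216/297 = 0.7273
Macro-precision = mean = (0.5168 + 0.6429 + 0.6732 + 0.8286 + 0.8049 + 0.7273) / 6 = 0.699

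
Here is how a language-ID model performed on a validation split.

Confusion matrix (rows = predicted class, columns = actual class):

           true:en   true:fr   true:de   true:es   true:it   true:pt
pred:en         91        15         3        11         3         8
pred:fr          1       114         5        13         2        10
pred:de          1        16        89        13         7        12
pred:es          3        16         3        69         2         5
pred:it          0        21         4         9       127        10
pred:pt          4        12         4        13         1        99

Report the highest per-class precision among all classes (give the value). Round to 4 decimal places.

0.7862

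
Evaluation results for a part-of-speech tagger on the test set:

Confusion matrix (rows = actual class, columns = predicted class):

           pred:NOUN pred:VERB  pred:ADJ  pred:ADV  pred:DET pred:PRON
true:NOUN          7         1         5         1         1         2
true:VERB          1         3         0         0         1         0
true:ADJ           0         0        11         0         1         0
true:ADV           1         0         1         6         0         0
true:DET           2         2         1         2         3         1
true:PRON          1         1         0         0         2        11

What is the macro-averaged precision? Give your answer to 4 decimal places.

0.5751

Per-class precision (TP/(TP+FP)):
  NOUN: TP=7, FP=1+0+1+2+1=5 → 7/12 = 0.58333
  VERB: TP=3, FP=1+0+0+2+1=4 → 3/7 = 0.42857
  ADJ: TP=11, FP=5+0+1+1+0=7 → 11/18 = 0.61111
  ADV: TP=6, FP=1+0+0+2+0=3 → 6/9 = 0.66667
  DET: TP=3, FP=1+1+1+0+2=5 → 3/8 = 0.37500
  PRON: TP=11, FP=2+0+0+0+1=3 → 11/14 = 0.78571
Macro-precision = mean = (0.58333 + 0.42857 + 0.61111 + 0.66667 + 0.37500 + 0.78571) / 6 = 0.5751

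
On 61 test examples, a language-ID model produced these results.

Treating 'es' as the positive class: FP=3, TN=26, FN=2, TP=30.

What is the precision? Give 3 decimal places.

0.909

Precision = TP/(TP+FP) = 30/(30+3) = 30/33 = 0.909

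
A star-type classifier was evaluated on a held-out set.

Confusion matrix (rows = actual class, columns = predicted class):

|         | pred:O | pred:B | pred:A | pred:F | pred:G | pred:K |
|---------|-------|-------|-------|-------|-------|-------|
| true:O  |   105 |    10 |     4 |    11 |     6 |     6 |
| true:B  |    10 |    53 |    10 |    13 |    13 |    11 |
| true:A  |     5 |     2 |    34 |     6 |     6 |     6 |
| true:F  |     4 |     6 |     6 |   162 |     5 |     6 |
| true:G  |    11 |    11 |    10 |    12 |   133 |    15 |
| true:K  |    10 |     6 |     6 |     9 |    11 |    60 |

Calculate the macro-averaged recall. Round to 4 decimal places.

0.6559

Per-class recall (TP/(TP+FN)):
  O: TP=105, FN=10+4+11+6+6=37 → 105/142 = 0.73944
  B: TP=53, FN=10+10+13+13+11=57 → 53/110 = 0.48182
  A: TP=34, FN=5+2+6+6+6=25 → 34/59 = 0.57627
  F: TP=162, FN=4+6+6+5+6=27 → 162/189 = 0.85714
  G: TP=133, FN=11+11+10+12+15=59 → 133/192 = 0.69271
  K: TP=60, FN=10+6+6+9+11=42 → 60/102 = 0.58824
Macro-recall = mean = (0.73944 + 0.48182 + 0.57627 + 0.85714 + 0.69271 + 0.58824) / 6 = 0.6559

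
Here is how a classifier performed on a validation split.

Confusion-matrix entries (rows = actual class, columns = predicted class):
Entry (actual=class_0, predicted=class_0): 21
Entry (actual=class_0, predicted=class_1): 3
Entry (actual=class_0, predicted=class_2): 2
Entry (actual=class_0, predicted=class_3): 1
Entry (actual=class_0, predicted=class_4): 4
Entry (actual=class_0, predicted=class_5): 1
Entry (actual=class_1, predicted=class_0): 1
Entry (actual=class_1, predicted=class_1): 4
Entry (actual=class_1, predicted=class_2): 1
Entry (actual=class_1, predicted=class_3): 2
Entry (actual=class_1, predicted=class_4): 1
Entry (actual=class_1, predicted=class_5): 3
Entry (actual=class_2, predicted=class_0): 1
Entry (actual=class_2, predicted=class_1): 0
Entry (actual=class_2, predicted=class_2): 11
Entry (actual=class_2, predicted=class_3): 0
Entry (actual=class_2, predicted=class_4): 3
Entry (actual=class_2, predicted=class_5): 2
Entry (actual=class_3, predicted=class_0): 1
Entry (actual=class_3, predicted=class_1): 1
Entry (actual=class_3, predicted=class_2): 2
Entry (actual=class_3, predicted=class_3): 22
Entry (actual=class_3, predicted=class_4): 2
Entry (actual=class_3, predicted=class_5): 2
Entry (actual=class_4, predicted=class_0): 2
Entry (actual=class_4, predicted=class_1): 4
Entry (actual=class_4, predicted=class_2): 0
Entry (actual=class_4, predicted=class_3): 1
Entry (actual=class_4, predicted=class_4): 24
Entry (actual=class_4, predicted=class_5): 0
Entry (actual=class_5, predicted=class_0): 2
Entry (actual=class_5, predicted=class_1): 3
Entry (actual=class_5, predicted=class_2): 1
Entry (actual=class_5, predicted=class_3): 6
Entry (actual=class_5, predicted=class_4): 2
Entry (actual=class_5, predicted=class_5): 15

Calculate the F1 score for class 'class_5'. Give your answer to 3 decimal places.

Treat 'class_5' as positive and all other classes as negative.
F1 score = 2·TP/(2·TP+FP+FN).
class_5: TP=15, FP=1+3+2+2+0=8, FN=2+3+1+6+2=14 → 30/52 = 0.5769

0.577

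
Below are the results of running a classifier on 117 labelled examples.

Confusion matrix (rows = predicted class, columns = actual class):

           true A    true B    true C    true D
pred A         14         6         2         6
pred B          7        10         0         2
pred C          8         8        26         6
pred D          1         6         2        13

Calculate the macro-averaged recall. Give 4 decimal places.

Per-class recall (TP/(TP+FN)):
  A: TP=14, FN=7+8+1=16 → 14/30 = 0.46667
  B: TP=10, FN=6+8+6=20 → 10/30 = 0.33333
  C: TP=26, FN=2+0+2=4 → 26/30 = 0.86667
  D: TP=13, FN=6+2+6=14 → 13/27 = 0.48148
Macro-recall = mean = (0.46667 + 0.33333 + 0.86667 + 0.48148) / 4 = 0.5370

0.5370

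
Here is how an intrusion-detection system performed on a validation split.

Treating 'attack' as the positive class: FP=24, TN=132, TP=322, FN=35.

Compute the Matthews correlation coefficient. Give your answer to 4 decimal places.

MCC = (TP·TN − FP·FN) / √((TP+FP)(TP+FN)(TN+FP)(TN+FN))
Numerator = 322·132 − 24·35 = 41664
Denominator = √(346·357·156·167) = √3217995144 = 56727.3756
MCC = 41664 / 56727.3756 = 0.7345

0.7345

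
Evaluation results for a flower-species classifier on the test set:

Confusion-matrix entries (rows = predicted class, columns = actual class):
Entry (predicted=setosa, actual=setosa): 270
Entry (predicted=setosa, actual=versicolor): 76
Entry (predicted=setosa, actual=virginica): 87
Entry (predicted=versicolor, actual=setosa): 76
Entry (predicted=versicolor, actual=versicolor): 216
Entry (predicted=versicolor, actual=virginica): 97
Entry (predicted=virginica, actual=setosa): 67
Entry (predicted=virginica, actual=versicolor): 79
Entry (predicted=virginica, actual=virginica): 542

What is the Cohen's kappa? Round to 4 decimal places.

Observed agreement pₒ = trace/N = 1028/1510 = 0.68079
Expected agreement pₑ = Σ (rowᵢ·colᵢ)/N² = (413·433 + 371·389 + 726·688)/1510² = 0.36079
κ = (pₒ − pₑ)/(1 − pₑ) = (0.68079 − 0.36079)/(1 − 0.36079) = 0.5006

0.5006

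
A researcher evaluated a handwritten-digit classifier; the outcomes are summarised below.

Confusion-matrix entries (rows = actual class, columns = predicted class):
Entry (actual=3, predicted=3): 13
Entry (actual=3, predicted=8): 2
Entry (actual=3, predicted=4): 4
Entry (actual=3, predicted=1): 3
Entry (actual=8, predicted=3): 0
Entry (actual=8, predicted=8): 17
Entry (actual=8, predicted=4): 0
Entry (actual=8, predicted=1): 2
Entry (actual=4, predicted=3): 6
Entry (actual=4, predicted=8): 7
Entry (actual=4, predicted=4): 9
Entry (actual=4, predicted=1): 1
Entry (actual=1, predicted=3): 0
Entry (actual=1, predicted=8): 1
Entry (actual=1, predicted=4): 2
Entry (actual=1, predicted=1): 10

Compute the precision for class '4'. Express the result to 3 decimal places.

precision = TP/(TP+FP).
4: TP=9, FP=4+0+2=6 → 9/15 = 0.6000

0.600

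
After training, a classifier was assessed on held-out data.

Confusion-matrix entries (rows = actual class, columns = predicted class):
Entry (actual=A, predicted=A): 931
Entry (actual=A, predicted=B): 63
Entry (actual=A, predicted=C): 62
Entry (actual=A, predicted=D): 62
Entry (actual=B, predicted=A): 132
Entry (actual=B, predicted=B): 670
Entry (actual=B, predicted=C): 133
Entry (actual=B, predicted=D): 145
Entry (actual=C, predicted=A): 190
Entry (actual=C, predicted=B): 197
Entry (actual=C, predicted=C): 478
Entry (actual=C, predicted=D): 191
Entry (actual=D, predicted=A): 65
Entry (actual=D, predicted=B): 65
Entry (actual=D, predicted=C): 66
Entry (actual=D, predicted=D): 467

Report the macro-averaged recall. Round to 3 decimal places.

Per-class recall (TP/(TP+FN)):
  A: TP=931, FN=63+62+62=187 → 931/1118 = 0.8327
  B: TP=670, FN=132+133+145=410 → 670/1080 = 0.6204
  C: TP=478, FN=190+197+191=578 → 478/1056 = 0.4527
  D: TP=467, FN=65+65+66=196 → 467/663 = 0.7044
Macro-recall = mean = (0.8327 + 0.6204 + 0.4527 + 0.7044) / 4 = 0.653

0.653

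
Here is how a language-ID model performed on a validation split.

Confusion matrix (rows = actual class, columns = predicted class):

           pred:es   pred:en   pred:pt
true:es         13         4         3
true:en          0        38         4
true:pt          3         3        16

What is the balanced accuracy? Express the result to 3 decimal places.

0.761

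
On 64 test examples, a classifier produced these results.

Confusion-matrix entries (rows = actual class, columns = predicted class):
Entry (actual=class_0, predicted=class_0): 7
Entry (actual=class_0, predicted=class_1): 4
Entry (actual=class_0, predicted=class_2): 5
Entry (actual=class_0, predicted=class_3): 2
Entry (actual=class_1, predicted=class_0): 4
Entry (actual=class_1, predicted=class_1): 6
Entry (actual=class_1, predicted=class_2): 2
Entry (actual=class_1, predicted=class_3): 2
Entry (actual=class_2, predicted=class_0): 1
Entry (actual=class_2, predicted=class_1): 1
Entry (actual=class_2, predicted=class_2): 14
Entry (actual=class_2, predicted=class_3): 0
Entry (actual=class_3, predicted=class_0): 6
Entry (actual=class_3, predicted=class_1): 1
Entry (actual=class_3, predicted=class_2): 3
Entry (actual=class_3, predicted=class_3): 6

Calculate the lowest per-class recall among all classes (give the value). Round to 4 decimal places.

Per-class recall (TP/(TP+FN)):
  class_0: TP=7, FN=4+5+2=11 → 7/18 = 0.38889
  class_1: TP=6, FN=4+2+2=8 → 6/14 = 0.42857
  class_2: TP=14, FN=1+1+0=2 → 14/16 = 0.87500
  class_3: TP=6, FN=6+1+3=10 → 6/16 = 0.37500
Lowest is class 'class_3' with recall = 0.3750.

0.3750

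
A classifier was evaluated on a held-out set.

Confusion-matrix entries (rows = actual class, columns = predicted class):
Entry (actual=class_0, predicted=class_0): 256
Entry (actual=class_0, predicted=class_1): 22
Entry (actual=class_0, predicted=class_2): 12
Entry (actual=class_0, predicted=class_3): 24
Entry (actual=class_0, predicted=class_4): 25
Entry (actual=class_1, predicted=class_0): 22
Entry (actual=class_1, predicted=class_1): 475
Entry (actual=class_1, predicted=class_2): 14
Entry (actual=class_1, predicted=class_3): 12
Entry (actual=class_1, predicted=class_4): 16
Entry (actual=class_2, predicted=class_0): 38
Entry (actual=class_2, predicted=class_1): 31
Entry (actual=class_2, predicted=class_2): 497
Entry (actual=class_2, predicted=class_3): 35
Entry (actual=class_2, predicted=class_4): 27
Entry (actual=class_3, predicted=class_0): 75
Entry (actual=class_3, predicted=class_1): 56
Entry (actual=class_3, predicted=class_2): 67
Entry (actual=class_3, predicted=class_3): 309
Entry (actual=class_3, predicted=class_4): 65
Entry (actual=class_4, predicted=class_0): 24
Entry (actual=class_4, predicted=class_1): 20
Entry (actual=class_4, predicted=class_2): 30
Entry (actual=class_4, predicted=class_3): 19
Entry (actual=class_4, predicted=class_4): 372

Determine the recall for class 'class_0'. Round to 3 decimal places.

Treat 'class_0' as positive and all other classes as negative.
recall = TP/(TP+FN).
class_0: TP=256, FN=22+12+24+25=83 → 256/339 = 0.7552

0.755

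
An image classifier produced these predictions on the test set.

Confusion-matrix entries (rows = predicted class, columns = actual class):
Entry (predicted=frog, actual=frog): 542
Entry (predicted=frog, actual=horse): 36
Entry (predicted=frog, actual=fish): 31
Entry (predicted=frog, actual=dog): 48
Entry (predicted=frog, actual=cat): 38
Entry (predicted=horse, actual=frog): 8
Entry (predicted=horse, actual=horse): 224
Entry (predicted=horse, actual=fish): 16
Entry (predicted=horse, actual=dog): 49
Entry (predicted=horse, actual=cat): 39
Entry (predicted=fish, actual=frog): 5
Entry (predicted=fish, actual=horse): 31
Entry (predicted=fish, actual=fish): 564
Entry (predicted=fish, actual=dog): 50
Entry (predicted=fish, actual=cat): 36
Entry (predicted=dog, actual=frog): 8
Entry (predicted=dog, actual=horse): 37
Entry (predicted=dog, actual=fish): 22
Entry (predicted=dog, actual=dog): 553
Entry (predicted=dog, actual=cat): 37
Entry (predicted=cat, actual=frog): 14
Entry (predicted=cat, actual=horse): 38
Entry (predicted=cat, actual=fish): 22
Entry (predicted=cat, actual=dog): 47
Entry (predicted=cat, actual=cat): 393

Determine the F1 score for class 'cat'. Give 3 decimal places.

0.744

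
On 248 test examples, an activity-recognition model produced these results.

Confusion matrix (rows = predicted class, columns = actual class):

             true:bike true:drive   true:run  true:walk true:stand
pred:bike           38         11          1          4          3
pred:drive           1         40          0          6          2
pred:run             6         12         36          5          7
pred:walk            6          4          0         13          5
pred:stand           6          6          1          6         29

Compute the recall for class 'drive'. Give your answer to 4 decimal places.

0.5479

One-vs-rest for 'drive': TP = diagonal; FP = other classes predicted 'drive'; FN = 'drive' predicted as other.
recall = TP/(TP+FN).
drive: TP=40, FN=11+12+4+6=33 → 40/73 = 0.54795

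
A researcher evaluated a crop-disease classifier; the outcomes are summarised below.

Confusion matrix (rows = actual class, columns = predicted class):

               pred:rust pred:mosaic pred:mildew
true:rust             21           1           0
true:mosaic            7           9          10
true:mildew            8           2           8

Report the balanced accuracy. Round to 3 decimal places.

0.582

Balanced accuracy = mean of per-class recall.
  rust: recall = 21/22 = 0.9545
  mosaic: recall = 9/26 = 0.3462
  mildew: recall = 8/18 = 0.4444
Mean = (0.9545 + 0.3462 + 0.4444) / 3 = 0.582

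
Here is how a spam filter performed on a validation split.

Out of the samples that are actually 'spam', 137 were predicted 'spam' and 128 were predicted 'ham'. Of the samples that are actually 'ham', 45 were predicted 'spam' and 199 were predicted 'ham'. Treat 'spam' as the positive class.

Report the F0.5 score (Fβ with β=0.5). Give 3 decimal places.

Fβ = (1+β²)·TP / ((1+β²)·TP + β²·FN + FP), with β²=1/4
= 1.25·137 / (1.25·137 + 0.25·128 + 45) = 0.690

0.690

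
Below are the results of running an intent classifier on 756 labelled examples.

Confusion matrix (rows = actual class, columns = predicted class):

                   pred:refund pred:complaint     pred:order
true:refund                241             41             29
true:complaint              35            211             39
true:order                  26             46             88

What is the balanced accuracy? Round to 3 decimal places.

Balanced accuracy = mean of per-class recall.
  refund: recall = 241/311 = 0.7749
  complaint: recall = 211/285 = 0.7404
  order: recall = 88/160 = 0.5500
Mean = (0.7749 + 0.7404 + 0.5500) / 3 = 0.688

0.688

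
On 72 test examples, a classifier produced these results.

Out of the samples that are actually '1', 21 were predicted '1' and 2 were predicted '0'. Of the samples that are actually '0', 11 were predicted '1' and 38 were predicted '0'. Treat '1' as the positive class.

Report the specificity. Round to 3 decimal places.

Specificity = TN/(TN+FP) = 38/(38+11) = 0.776

0.776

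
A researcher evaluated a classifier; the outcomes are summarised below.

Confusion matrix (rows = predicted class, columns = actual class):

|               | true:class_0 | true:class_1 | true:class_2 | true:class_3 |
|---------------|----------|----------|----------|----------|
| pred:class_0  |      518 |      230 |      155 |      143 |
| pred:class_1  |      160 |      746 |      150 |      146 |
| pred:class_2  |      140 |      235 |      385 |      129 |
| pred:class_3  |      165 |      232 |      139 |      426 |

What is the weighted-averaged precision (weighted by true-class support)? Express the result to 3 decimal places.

0.516

Per-class precision (TP/(TP+FP)):
  class_0: TP=518, FP=230+155+143=528 → 518/1046 = 0.4952
  class_1: TP=746, FP=160+150+146=456 → 746/1202 = 0.6206
  class_2: TP=385, FP=140+235+129=504 → 385/889 = 0.4331
  class_3: TP=426, FP=165+232+139=536 → 426/962 = 0.4428
Weighted-precision = Σ (supportᵢ/N)·precisionᵢ with N=4099: (983/4099)·0.4952 + (1443/4099)·0.6206 + (829/4099)·0.4331 + (844/4099)·0.4428 = 0.516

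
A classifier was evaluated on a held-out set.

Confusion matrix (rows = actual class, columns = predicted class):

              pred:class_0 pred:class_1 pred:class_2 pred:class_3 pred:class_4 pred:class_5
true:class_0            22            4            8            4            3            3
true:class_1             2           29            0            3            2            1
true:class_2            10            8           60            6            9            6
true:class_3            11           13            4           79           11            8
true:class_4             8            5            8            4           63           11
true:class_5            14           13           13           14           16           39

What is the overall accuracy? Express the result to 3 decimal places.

Accuracy = trace / total = (22+29+60+79+63+39=292) / 514 = 292/514 = 0.568

0.568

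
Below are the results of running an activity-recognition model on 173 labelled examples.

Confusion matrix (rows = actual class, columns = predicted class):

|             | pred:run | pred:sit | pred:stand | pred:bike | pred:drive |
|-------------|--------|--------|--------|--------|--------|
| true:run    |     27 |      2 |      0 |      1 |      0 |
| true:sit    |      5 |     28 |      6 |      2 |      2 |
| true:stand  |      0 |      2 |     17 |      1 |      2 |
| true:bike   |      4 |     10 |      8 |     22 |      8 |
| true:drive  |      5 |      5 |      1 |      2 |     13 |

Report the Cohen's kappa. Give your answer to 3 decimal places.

0.522

Observed agreement pₒ = trace/N = 107/173 = 0.6185
Expected agreement pₑ = Σ (rowᵢ·colᵢ)/N² = (30·41 + 43·47 + 22·32 + 52·28 + 26·25)/173² = 0.2025
κ = (pₒ − pₑ)/(1 − pₑ) = (0.6185 − 0.2025)/(1 − 0.2025) = 0.522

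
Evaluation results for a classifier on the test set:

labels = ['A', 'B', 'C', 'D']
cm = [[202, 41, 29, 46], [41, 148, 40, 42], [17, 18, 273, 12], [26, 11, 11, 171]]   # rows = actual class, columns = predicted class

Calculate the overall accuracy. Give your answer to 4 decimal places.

Accuracy = trace / total = (202+148+273+171=794) / 1128 = 794/1128 = 0.7039

0.7039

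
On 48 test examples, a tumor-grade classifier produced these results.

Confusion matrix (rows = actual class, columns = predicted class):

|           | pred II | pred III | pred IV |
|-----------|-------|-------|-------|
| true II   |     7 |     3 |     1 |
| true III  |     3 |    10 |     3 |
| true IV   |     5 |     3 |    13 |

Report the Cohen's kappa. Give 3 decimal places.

Observed agreement pₒ = trace/N = 30/48 = 0.6250
Expected agreement pₑ = Σ (rowᵢ·colᵢ)/N² = (11·15 + 16·16 + 21·17)/48² = 0.3377
κ = (pₒ − pₑ)/(1 − pₑ) = (0.6250 − 0.3377)/(1 − 0.3377) = 0.434

0.434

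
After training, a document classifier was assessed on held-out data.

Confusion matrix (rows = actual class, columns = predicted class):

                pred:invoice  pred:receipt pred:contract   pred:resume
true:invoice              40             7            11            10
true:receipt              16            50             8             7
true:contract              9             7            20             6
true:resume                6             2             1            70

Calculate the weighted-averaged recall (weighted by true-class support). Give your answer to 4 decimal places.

0.6667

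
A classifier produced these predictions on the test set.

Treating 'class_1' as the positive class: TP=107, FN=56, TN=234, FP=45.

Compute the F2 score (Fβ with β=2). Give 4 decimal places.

0.6654

Fβ = (1+β²)·TP / ((1+β²)·TP + β²·FN + FP), with β²=4
= 5·107 / (5·107 + 4·56 + 45) = 0.6654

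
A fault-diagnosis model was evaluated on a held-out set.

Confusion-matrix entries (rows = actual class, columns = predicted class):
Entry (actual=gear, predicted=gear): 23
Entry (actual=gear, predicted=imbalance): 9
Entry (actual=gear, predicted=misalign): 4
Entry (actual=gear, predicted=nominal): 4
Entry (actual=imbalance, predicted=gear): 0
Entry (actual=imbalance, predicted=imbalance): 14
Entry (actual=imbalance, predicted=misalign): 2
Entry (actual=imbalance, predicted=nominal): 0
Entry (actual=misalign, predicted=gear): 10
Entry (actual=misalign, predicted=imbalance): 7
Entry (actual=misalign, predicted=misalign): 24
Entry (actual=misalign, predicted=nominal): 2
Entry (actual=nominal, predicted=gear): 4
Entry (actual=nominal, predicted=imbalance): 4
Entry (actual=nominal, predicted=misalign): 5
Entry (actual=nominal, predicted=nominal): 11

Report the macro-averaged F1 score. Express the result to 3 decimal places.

Per-class F1 score (2·TP/(2·TP+FP+FN)):
  gear: TP=23, FP=0+10+4=14, FN=9+4+4=17 → 46/77 = 0.5974
  imbalance: TP=14, FP=9+7+4=20, FN=0+2+0=2 → 28/50 = 0.5600
  misalign: TP=24, FP=4+2+5=11, FN=10+7+2=19 → 48/78 = 0.6154
  nominal: TP=11, FP=4+0+2=6, FN=4+4+5=13 → 22/41 = 0.5366
Macro-F1 score = mean = (0.5974 + 0.5600 + 0.6154 + 0.5366) / 4 = 0.577

0.577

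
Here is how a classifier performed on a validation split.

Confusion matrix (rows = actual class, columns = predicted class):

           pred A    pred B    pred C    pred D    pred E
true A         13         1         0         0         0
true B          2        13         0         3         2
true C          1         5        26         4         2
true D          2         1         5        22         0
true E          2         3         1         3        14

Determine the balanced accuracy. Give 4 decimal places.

0.7210

Balanced accuracy = mean of per-class recall.
  A: recall = 13/14 = 0.92857
  B: recall = 13/20 = 0.65000
  C: recall = 26/38 = 0.68421
  D: recall = 22/30 = 0.73333
  E: recall = 14/23 = 0.60870
Mean = (0.92857 + 0.65000 + 0.68421 + 0.73333 + 0.60870) / 5 = 0.7210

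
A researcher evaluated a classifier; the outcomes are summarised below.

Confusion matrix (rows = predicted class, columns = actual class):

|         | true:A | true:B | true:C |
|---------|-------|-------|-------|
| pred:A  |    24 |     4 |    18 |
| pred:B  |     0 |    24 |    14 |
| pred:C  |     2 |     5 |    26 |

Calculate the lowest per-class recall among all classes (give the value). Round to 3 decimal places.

0.448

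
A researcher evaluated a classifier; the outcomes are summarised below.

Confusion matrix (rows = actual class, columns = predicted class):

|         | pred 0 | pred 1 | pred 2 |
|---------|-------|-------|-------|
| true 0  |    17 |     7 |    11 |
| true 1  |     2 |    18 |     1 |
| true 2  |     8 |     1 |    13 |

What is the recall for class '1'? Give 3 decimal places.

0.857

Take TP from the diagonal, FP from the rest of the '1' prediction marginal, FN from the rest of the '1' actual marginal.
recall = TP/(TP+FN).
1: TP=18, FN=2+1=3 → 18/21 = 0.8571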